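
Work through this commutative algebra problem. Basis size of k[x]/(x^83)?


Basis: 1,x,...,x^82
dim=83


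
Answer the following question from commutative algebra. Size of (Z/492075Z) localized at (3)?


3-primary part: 492075=3^9*25
Size=3^9=19683


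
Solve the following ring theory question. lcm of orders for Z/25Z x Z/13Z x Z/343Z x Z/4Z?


Exponent = lcm of the cyclic orders; pairwise coprime => product.
5^2*13^1*7^3*2^2=25*13*343*4=445900


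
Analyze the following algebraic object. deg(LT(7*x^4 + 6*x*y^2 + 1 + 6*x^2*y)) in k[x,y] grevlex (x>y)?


LT: 7*x^4
deg_x=4, deg_y=0
Total=4+0=4


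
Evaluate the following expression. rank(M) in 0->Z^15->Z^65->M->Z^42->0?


Alt sum=0:
(-1)^0*15 + (-1)^1*65 + (-1)^2*? + (-1)^3*42=0
rank(M)=92


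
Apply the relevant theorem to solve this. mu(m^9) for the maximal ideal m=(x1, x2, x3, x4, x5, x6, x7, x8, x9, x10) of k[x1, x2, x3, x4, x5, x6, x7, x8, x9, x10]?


Graded Nakayama: mu(m^d) = dim_k (m^d/m^(d+1)) = #degree-9 monomials in 10 vars
C(n+d-1,d)=C(18,9)=48620


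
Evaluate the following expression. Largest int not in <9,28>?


gcd(9,28)=1 => F=ab-a-b=9*28-9-28=252-37=215


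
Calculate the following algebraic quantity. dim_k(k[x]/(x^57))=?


Basis: 1,x,...,x^56
dim=57


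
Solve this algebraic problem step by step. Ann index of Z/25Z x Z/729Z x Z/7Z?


Exponent = lcm of the cyclic orders; pairwise coprime => product.
5^2*3^6*7^1=25*729*7=127575


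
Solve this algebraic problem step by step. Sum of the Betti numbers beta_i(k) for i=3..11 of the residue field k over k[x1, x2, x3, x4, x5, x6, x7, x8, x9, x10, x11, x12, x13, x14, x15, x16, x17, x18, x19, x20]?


Koszul resolution: beta_i(k)=C(n,i), n=20
C(20,3)=1140, C(20,4)=4845, C(20,5)=15504, C(20,6)=38760, C(20,7)=77520, C(20,8)=125970, C(20,9)=167960, C(20,10)=184756, C(20,11)=167960
Sum=784415


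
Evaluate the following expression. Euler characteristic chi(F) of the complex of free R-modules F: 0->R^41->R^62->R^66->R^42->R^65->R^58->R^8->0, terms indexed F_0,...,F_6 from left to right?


chi = sum (-1)^i * rank:
(-1)^0*41=41
(-1)^1*62=-62
(-1)^2*66=66
(-1)^3*42=-42
(-1)^4*65=65
(-1)^5*58=-58
(-1)^6*8=8
chi=18


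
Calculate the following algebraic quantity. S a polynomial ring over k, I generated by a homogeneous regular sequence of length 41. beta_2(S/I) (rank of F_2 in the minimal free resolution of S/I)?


Regular sequence => Koszul complex is the minimal free resolution.
Syz_1 minimally generated by Koszul relations f_i*e_j - f_j*e_i (i<j): mu(Syz_1) = beta_2 = C(m,2) = m(m-1)/2
m=41
41*40/2 = 820


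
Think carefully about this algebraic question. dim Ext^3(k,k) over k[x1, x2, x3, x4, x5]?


C(n,i)=C(5,3)=10


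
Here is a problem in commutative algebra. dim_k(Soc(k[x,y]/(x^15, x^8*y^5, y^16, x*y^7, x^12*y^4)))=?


Socle = ann(m) = span of standard monomials u with x*u, y*u in I (staircase corners).
Minimal generators: x^15, x^12*y^4, x^8*y^5, x*y^7, y^16
Corners: y^15, x^7y^6, x^11y^4, x^14y^3
Socle dim=4


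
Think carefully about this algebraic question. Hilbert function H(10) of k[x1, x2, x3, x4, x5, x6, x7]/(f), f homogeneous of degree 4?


C(16,6)-C(12,6)=8008-924=7084


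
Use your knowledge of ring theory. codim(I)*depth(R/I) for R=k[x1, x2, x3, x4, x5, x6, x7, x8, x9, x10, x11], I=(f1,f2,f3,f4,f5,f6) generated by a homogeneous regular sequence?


codim=6, depth=dim(R/I)=11-6=5
Product=6*5=30


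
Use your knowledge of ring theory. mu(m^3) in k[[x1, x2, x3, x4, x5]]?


C(n+d-1,d)=C(7,3)=35


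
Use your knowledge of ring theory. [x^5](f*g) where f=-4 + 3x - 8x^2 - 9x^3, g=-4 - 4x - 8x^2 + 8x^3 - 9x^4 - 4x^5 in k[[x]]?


[x^5] = sum a_i*b_j, i+j=5
  -4*-4=16
  3*-9=-27
  -8*8=-64
  -9*-8=72
Sum=-3


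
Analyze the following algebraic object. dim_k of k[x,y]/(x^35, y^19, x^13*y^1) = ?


k[x,y]/I, I = (x^35, y^19, x^13*y^1)
Rect: 35x19=665. Corner: (35-13)x(19-1)=396.
dim = 665-396 = 269


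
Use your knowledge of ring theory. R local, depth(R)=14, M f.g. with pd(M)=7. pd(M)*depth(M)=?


pd+depth=14
depth=14-7=7
pd*depth=7*7=49


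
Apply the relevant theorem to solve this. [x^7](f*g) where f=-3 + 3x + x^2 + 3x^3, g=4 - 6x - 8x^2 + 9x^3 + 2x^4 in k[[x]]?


[x^7] = sum a_i*b_j, i+j=7
  3*2=6
Sum=6


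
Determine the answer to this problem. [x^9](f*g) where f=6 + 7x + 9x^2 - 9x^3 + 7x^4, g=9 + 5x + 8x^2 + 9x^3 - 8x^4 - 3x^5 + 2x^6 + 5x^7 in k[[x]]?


[x^9] = sum a_i*b_j, i+j=9
  9*5=45
  -9*2=-18
  7*-3=-21
Sum=6


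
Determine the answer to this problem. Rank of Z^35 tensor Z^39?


rank(M(x)N) = rank(M)*rank(N)
35*39 = 1365


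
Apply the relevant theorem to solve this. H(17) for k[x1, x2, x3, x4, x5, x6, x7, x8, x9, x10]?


C(d+n-1,n-1)=C(26,9)=3124550


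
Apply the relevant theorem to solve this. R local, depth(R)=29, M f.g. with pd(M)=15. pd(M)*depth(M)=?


pd+depth=29
depth=29-15=14
pd*depth=15*14=210


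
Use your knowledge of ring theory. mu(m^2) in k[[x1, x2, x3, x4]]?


C(n+d-1,d)=C(5,2)=10


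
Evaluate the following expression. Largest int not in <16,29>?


gcd(16,29)=1 => F=ab-a-b=16*29-16-29=464-45=419


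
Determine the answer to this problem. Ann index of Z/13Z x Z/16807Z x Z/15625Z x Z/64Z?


Exponent = lcm of the cyclic orders; pairwise coprime => product.
13^1*7^5*5^6*2^6=13*16807*15625*64=218491000000


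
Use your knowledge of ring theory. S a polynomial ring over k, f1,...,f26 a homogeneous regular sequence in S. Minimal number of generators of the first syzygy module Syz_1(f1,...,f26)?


Regular sequence => Koszul complex is the minimal free resolution.
Syz_1 minimally generated by Koszul relations f_i*e_j - f_j*e_i (i<j): mu(Syz_1) = beta_2 = C(m,2) = m(m-1)/2
m=26
26*25/2 = 325


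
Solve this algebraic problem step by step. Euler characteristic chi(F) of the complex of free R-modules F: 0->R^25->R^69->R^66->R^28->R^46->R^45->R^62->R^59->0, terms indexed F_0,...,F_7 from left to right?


chi = sum (-1)^i * rank:
(-1)^0*25=25
(-1)^1*69=-69
(-1)^2*66=66
(-1)^3*28=-28
(-1)^4*46=46
(-1)^5*45=-45
(-1)^6*62=62
(-1)^7*59=-59
chi=-2


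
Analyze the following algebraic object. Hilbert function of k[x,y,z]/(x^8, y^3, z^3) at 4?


Need i<8, j<3, k<3 with i+j+k=4.
For each i, j ranges over max(0,4-i-2)..min(2,4-i):
  i=0: j in [2,2] -> 1
  i=1: j in [1,2] -> 2
  i=2: j in [0,2] -> 3
  i=3: j in [0,1] -> 2
  i=4: j in [0,0] -> 1
H(4) = 1+2+3+2+1 = 9


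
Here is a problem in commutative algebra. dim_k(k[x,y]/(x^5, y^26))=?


Basis: x^i*y^j, i<5, j<26
5*26=130


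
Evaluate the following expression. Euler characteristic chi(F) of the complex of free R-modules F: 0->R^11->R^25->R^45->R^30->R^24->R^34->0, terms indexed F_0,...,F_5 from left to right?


chi = sum (-1)^i * rank:
(-1)^0*11=11
(-1)^1*25=-25
(-1)^2*45=45
(-1)^3*30=-30
(-1)^4*24=24
(-1)^5*34=-34
chi=-9


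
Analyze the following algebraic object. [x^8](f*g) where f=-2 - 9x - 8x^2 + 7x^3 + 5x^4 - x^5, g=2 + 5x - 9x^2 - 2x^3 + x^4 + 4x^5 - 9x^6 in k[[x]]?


[x^8] = sum a_i*b_j, i+j=8
  -8*-9=72
  7*4=28
  5*1=5
  -1*-2=2
Sum=107


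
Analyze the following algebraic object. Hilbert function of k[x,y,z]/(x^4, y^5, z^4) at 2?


Need i<4, j<5, k<4 with i+j+k=2.
For each i, j ranges over max(0,2-i-3)..min(4,2-i):
  i=0: j in [0,2] -> 3
  i=1: j in [0,1] -> 2
  i=2: j in [0,0] -> 1
H(2) = 3+2+1 = 6


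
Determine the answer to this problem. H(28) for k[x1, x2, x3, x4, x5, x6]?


C(d+n-1,n-1)=C(33,5)=237336


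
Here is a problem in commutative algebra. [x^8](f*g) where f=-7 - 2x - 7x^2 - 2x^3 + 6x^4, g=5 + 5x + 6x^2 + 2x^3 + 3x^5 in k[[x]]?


[x^8] = sum a_i*b_j, i+j=8
  -2*3=-6
Sum=-6


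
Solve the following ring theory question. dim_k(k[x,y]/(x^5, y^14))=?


Basis: x^i*y^j, i<5, j<14
5*14=70


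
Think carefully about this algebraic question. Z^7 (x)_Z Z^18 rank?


rank(M(x)N) = rank(M)*rank(N)
7*18 = 126


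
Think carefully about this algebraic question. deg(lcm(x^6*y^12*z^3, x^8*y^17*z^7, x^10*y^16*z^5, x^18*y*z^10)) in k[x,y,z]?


lcm = componentwise max:
x: max(6,8,10,18)=18
y: max(12,17,16,1)=17
z: max(3,7,5,10)=10
Total=18+17+10=45


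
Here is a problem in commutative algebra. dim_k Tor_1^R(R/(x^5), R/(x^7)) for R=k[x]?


Tor_1(R/I,R/J)=(I cap J)/IJ=(x^7)/(x^12)
dim=12-7=min(5,7)=5


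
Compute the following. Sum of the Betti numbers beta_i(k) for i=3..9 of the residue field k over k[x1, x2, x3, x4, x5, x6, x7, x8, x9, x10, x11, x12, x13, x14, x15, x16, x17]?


Koszul resolution: beta_i(k)=C(n,i), n=17
C(17,3)=680, C(17,4)=2380, C(17,5)=6188, C(17,6)=12376, C(17,7)=19448, C(17,8)=24310, C(17,9)=24310
Sum=89692


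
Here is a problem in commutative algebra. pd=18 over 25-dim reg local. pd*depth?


pd+depth=25
depth=25-18=7
pd*depth=18*7=126


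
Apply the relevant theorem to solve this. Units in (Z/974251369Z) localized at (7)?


Local ring = Z/5764801Z.
phi(5764801) = 7^7*(7-1) = 4941258


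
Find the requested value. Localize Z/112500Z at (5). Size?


5-primary part: 112500=5^5*36
Size=5^5=3125


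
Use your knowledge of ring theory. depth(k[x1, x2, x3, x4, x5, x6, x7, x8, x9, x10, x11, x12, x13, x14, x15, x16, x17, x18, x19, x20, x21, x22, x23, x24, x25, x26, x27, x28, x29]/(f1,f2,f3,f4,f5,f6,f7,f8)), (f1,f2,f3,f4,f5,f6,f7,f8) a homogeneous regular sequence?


depth(R)=29
depth(R/I)=29-8=21


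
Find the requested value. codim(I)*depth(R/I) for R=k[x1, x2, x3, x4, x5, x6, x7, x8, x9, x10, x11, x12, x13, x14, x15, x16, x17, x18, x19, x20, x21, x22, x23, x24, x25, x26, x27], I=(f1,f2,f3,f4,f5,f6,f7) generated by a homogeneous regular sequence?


codim=7, depth=dim(R/I)=27-7=20
Product=7*20=140


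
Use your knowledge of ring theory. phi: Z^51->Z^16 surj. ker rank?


rank(ker) = 51-16 = 35


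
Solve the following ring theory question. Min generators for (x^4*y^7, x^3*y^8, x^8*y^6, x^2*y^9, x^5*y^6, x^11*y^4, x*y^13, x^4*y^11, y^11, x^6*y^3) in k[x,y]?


Remove redundant (divisible by others).
x^8*y^6 redundant.
x*y^13 redundant.
x^11*y^4 redundant.
x^4*y^11 redundant.
Min: x^6*y^3, x^5*y^6, x^4*y^7, x^3*y^8, x^2*y^9, y^11
Count=6


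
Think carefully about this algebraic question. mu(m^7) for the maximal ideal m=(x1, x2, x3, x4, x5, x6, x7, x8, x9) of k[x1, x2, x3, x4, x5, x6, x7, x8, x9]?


Graded Nakayama: mu(m^d) = dim_k (m^d/m^(d+1)) = #degree-7 monomials in 9 vars
C(n+d-1,d)=C(15,7)=6435


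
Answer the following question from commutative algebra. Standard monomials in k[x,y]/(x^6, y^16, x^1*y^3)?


k[x,y]/I, I = (x^6, y^16, x^1*y^3)
Rect: 6x16=96. Corner: (6-1)x(16-3)=65.
dim = 96-65 = 31


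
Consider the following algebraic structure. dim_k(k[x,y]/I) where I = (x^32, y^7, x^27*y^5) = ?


k[x,y]/I, I = (x^32, y^7, x^27*y^5)
Rect: 32x7=224. Corner: (32-27)x(7-5)=10.
dim = 224-10 = 214


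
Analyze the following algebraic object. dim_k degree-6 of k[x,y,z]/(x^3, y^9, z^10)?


Need i<3, j<9, k<10 with i+j+k=6.
For each i, j ranges over max(0,6-i-9)..min(8,6-i):
  i=0: j in [0,6] -> 7
  i=1: j in [0,5] -> 6
  i=2: j in [0,4] -> 5
H(6) = 7+6+5 = 18


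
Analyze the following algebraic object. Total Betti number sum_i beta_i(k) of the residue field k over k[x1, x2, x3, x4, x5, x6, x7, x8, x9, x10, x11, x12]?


Koszul resolution: beta_i(k)=C(n,i), n=12
sum_i C(12,i) = 2^12 = 4096


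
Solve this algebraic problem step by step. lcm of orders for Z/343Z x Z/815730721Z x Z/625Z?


Exponent = lcm of the cyclic orders; pairwise coprime => product.
7^3*13^8*5^4=343*815730721*625=174872273314375


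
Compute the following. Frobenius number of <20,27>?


gcd(20,27)=1 => F=ab-a-b=20*27-20-27=540-47=493


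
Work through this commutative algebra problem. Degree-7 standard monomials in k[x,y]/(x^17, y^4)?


k[x,y], I = (x^17, y^4), d = 7
Need i < 17 and d-i < 4.
Range: 4 <= i <= 7.
H(7) = 4


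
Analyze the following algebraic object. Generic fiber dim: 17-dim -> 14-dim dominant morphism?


dim(fiber)=dim(X)-dim(Y)=17-14=3


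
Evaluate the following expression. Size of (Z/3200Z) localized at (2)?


2-primary part: 3200=2^7*25
Size=2^7=128


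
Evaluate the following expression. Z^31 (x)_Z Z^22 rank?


rank(M(x)N) = rank(M)*rank(N)
31*22 = 682


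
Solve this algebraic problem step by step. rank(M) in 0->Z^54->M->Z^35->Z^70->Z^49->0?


Alt sum=0:
(-1)^0*54 + (-1)^1*? + (-1)^2*35 + (-1)^3*70 + (-1)^4*49=0
rank(M)=68


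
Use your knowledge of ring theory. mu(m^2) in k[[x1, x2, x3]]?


C(n+d-1,d)=C(4,2)=6


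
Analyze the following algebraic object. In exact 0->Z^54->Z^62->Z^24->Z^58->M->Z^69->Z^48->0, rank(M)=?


Alt sum=0:
(-1)^0*54 + (-1)^1*62 + (-1)^2*24 + (-1)^3*58 + (-1)^4*? + (-1)^5*69 + (-1)^6*48=0
rank(M)=63


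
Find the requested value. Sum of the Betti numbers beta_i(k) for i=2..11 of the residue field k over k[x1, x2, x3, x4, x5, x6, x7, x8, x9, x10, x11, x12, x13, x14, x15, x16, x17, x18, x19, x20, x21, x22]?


Koszul resolution: beta_i(k)=C(n,i), n=22
C(22,2)=231, C(22,3)=1540, C(22,4)=7315, C(22,5)=26334, C(22,6)=74613, C(22,7)=170544, C(22,8)=319770, C(22,9)=497420, C(22,10)=646646, C(22,11)=705432
Sum=2449845


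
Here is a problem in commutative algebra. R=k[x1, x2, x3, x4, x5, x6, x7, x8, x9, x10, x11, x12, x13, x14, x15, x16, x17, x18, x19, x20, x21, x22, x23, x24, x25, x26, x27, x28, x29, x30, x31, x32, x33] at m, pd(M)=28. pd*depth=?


pd+depth=33
depth=33-28=5
pd*depth=28*5=140


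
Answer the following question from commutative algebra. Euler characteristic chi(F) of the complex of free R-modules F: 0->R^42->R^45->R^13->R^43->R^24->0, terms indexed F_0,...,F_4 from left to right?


chi = sum (-1)^i * rank:
(-1)^0*42=42
(-1)^1*45=-45
(-1)^2*13=13
(-1)^3*43=-43
(-1)^4*24=24
chi=-9


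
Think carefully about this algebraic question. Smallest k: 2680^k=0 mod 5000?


2680^k mod 5000:
k=1: 2680
k=2: 2400
k=3: 2000
k=4: 0
First zero at k = 4


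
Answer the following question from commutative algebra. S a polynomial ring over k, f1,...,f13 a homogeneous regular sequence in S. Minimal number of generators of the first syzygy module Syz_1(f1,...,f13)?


Regular sequence => Koszul complex is the minimal free resolution.
Syz_1 minimally generated by Koszul relations f_i*e_j - f_j*e_i (i<j): mu(Syz_1) = beta_2 = C(m,2) = m(m-1)/2
m=13
13*12/2 = 78


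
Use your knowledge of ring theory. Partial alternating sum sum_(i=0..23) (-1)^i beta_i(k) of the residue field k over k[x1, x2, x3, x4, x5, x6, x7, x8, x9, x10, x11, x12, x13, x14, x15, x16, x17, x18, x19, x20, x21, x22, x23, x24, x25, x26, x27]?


Koszul resolution: beta_i(k)=C(n,i), n=27
sum_(i=0..p) (-1)^i C(n,i) = (-1)^p C(n-1,p)
(-1)^23*C(26,23) = (-1)^23*2600 = -2600


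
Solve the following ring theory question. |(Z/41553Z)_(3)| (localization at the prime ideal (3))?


3-primary part: 41553=3^7*19
Size=3^7=2187


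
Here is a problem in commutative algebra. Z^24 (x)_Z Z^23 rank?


rank(M(x)N) = rank(M)*rank(N)
24*23 = 552


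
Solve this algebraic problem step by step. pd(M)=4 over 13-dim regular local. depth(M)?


pd+depth=depth(R)=13
depth=13-4=9


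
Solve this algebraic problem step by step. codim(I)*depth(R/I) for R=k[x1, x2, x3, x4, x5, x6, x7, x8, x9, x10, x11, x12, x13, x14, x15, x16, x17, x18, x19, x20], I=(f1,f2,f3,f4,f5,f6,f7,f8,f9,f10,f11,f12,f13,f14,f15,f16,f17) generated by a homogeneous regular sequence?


codim=17, depth=dim(R/I)=20-17=3
Product=17*3=51


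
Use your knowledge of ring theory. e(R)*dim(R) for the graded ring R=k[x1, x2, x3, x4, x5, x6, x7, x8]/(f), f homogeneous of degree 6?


e(R)=deg(f)=6, dim(R)=8-1=7
e*dim=6*7=42


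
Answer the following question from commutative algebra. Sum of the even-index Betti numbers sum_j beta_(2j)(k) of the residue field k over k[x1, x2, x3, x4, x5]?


Koszul resolution: beta_i(k)=C(n,i), n=5
sum_even C(5,i) = 2^(n-1) = 2^4 = 16


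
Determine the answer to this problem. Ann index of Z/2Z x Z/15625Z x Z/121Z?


Exponent = lcm of the cyclic orders; pairwise coprime => product.
2^1*5^6*11^2=2*15625*121=3781250


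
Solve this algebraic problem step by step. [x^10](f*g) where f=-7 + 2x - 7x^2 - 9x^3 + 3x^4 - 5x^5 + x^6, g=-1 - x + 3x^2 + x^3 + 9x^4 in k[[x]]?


[x^10] = sum a_i*b_j, i+j=10
  1*9=9
Sum=9


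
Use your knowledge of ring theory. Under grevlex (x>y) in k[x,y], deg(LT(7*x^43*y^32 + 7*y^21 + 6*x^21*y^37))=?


LT: 7*x^43*y^32
deg_x=43, deg_y=32
Total=43+32=75


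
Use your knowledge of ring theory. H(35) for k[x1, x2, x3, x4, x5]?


C(d+n-1,n-1)=C(39,4)=82251


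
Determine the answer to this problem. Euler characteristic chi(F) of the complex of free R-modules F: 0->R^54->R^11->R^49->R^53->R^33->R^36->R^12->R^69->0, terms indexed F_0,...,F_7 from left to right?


chi = sum (-1)^i * rank:
(-1)^0*54=54
(-1)^1*11=-11
(-1)^2*49=49
(-1)^3*53=-53
(-1)^4*33=33
(-1)^5*36=-36
(-1)^6*12=12
(-1)^7*69=-69
chi=-21


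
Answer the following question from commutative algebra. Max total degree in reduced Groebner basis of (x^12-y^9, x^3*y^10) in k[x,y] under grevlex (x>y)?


LT(f1)=x^12, LT(f2)=x^3y^10, lcm=x^12y^10
S(f1,f2) = y^10*f1 - x^9*f2 = -y^19
Reduced GB = {f1, f2, y^19}; degrees 12, 13, 19
Max = 19


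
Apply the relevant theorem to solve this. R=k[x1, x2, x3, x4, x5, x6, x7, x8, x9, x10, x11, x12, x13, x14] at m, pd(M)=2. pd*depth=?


pd+depth=14
depth=14-2=12
pd*depth=2*12=24


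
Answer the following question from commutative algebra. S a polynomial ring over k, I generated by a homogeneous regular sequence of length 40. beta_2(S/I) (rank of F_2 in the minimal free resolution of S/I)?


Regular sequence => Koszul complex is the minimal free resolution.
Syz_1 minimally generated by Koszul relations f_i*e_j - f_j*e_i (i<j): mu(Syz_1) = beta_2 = C(m,2) = m(m-1)/2
m=40
40*39/2 = 780


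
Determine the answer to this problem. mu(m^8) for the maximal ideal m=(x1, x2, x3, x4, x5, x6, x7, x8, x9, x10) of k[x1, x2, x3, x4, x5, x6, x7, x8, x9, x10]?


Graded Nakayama: mu(m^d) = dim_k (m^d/m^(d+1)) = #degree-8 monomials in 10 vars
C(n+d-1,d)=C(17,8)=24310


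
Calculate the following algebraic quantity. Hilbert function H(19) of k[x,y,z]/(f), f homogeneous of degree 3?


C(21,2)-C(18,2)=210-153=57


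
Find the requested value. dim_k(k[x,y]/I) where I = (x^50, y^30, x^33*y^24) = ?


k[x,y]/I, I = (x^50, y^30, x^33*y^24)
Rect: 50x30=1500. Corner: (50-33)x(30-24)=102.
dim = 1500-102 = 1398


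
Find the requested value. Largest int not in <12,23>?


gcd(12,23)=1 => F=ab-a-b=12*23-12-23=276-35=241


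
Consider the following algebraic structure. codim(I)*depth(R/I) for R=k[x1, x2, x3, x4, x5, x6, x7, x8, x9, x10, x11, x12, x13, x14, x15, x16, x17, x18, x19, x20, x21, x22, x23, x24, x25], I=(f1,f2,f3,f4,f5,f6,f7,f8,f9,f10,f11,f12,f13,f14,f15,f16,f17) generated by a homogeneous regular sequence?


codim=17, depth=dim(R/I)=25-17=8
Product=17*8=136


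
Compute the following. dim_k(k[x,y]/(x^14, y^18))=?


Basis: x^i*y^j, i<14, j<18
14*18=252


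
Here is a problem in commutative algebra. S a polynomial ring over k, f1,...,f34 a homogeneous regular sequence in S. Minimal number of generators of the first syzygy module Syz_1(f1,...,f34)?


Regular sequence => Koszul complex is the minimal free resolution.
Syz_1 minimally generated by Koszul relations f_i*e_j - f_j*e_i (i<j): mu(Syz_1) = beta_2 = C(m,2) = m(m-1)/2
m=34
34*33/2 = 561


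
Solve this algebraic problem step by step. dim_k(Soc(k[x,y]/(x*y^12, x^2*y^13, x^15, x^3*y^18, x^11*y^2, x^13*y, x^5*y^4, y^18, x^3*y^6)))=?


Socle = ann(m) = span of standard monomials u with x*u, y*u in I (staircase corners).
Redundant generators: x^2*y^13, x^3*y^18
Minimal generators: x^15, x^13*y, x^11*y^2, x^5*y^4, x^3*y^6, x*y^12, y^18
Corners: y^17, x^2y^11, x^4y^5, x^10y^3, x^12y, x^14
Socle dim=6


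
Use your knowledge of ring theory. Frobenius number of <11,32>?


gcd(11,32)=1 => F=ab-a-b=11*32-11-32=352-43=309


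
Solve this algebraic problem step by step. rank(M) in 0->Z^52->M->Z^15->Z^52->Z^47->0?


Alt sum=0:
(-1)^0*52 + (-1)^1*? + (-1)^2*15 + (-1)^3*52 + (-1)^4*47=0
rank(M)=62


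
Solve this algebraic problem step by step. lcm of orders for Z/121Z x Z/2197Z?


Exponent = lcm of the cyclic orders; pairwise coprime => product.
11^2*13^3=121*2197=265837


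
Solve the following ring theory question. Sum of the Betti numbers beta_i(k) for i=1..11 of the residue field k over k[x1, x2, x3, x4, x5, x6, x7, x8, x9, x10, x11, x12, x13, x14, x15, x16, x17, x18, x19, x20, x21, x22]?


Koszul resolution: beta_i(k)=C(n,i), n=22
C(22,1)=22, C(22,2)=231, C(22,3)=1540, C(22,4)=7315, C(22,5)=26334, C(22,6)=74613, C(22,7)=170544, C(22,8)=319770, C(22,9)=497420, C(22,10)=646646, C(22,11)=705432
Sum=2449867


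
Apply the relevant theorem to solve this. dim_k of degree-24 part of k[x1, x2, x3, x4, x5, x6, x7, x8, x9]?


C(d+n-1,n-1)=C(32,8)=10518300


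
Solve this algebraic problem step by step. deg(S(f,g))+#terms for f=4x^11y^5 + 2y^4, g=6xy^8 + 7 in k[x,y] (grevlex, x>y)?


LT(f)=4x^11y^5, LT(g)=6xy^8
lcm(LM)=x^11y^8
S(f,g) (scaled by 24 to clear denominators) = 6y^3*f - 4x^10*g = -28x^10 + 12y^7
2 terms, deg 10.
10+2=12


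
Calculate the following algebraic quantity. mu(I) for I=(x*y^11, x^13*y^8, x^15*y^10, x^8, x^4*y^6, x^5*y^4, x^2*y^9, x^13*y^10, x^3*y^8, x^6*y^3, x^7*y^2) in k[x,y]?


Remove redundant (divisible by others).
x^13*y^10 redundant.
x^13*y^8 redundant.
x^15*y^10 redundant.
Min: x^8, x^7*y^2, x^6*y^3, x^5*y^4, x^4*y^6, x^3*y^8, x^2*y^9, x*y^11
Count=8


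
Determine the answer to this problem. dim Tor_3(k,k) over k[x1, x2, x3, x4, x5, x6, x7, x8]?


Koszul: C(n,i)=C(8,3)=56


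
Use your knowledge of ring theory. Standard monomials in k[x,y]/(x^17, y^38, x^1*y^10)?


k[x,y]/I, I = (x^17, y^38, x^1*y^10)
Rect: 17x38=646. Corner: (17-1)x(38-10)=448.
dim = 646-448 = 198


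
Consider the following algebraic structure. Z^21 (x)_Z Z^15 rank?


rank(M(x)N) = rank(M)*rank(N)
21*15 = 315


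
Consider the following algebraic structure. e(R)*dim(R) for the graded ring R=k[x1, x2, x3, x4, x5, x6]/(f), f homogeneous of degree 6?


e(R)=deg(f)=6, dim(R)=6-1=5
e*dim=6*5=30


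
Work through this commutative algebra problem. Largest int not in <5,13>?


gcd(5,13)=1 => F=ab-a-b=5*13-5-13=65-18=47


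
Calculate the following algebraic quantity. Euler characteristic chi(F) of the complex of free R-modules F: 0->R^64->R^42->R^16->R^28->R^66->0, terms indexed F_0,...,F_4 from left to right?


chi = sum (-1)^i * rank:
(-1)^0*64=64
(-1)^1*42=-42
(-1)^2*16=16
(-1)^3*28=-28
(-1)^4*66=66
chi=76


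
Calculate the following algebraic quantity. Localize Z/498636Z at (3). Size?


3-primary part: 498636=3^8*76
Size=3^8=6561


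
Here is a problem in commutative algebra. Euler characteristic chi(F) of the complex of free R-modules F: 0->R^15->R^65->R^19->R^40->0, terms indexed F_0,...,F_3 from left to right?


chi = sum (-1)^i * rank:
(-1)^0*15=15
(-1)^1*65=-65
(-1)^2*19=19
(-1)^3*40=-40
chi=-71


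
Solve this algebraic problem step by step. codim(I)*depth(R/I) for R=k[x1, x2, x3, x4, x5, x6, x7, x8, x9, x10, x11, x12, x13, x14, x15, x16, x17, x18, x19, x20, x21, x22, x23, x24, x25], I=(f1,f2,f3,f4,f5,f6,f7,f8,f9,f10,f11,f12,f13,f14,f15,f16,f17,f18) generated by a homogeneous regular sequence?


codim=18, depth=dim(R/I)=25-18=7
Product=18*7=126


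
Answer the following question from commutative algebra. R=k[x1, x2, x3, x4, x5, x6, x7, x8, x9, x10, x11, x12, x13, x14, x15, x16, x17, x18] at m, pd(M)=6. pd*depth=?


pd+depth=18
depth=18-6=12
pd*depth=6*12=72


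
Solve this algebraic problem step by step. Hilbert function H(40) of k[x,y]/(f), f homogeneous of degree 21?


H(t)=d for t>=d-1.
d=21, t=40
H(40)=21


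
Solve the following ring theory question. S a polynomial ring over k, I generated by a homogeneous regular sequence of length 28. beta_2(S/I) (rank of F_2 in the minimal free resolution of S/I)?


Regular sequence => Koszul complex is the minimal free resolution.
Syz_1 minimally generated by Koszul relations f_i*e_j - f_j*e_i (i<j): mu(Syz_1) = beta_2 = C(m,2) = m(m-1)/2
m=28
28*27/2 = 378


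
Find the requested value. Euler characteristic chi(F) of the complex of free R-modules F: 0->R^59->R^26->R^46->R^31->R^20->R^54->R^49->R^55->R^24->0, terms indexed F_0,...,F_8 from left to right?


chi = sum (-1)^i * rank:
(-1)^0*59=59
(-1)^1*26=-26
(-1)^2*46=46
(-1)^3*31=-31
(-1)^4*20=20
(-1)^5*54=-54
(-1)^6*49=49
(-1)^7*55=-55
(-1)^8*24=24
chi=32


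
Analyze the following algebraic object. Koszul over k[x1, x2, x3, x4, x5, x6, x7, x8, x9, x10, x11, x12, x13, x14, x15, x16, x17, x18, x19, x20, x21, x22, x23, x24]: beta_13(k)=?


C(n,i)=C(24,13)=2496144


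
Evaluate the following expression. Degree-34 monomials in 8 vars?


C(d+n-1,n-1)=C(41,7)=22481940


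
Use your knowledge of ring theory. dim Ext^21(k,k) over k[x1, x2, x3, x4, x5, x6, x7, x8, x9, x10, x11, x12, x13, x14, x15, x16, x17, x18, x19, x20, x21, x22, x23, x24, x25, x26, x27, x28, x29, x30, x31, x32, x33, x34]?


C(n,i)=C(34,21)=927983760


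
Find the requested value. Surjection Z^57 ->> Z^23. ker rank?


rank(ker) = 57-23 = 34


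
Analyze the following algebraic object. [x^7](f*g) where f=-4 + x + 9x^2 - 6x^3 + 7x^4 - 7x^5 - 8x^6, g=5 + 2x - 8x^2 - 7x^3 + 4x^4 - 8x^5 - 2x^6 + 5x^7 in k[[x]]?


[x^7] = sum a_i*b_j, i+j=7
  -4*5=-20
  1*-2=-2
  9*-8=-72
  -6*4=-24
  7*-7=-49
  -7*-8=56
  -8*2=-16
Sum=-127


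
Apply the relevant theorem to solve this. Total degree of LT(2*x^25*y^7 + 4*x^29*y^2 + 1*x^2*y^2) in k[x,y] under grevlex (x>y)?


LT: 2*x^25*y^7
deg_x=25, deg_y=7
Total=25+7=32


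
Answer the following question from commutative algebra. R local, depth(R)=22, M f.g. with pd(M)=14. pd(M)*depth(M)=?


pd+depth=22
depth=22-14=8
pd*depth=14*8=112


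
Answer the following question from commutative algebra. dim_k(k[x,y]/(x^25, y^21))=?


Basis: x^i*y^j, i<25, j<21
25*21=525


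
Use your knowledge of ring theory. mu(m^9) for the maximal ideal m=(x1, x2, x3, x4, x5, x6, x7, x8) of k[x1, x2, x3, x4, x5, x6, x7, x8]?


Graded Nakayama: mu(m^d) = dim_k (m^d/m^(d+1)) = #degree-9 monomials in 8 vars
C(n+d-1,d)=C(16,9)=11440


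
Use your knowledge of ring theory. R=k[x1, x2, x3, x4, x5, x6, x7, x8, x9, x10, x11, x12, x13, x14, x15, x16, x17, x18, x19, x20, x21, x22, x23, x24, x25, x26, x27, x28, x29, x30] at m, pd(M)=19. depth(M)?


pd+depth=depth(R)=30
depth=30-19=11


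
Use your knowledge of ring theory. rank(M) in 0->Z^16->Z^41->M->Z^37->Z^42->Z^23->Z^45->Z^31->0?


Alt sum=0:
(-1)^0*16 + (-1)^1*41 + (-1)^2*? + (-1)^3*37 + (-1)^4*42 + (-1)^5*23 + (-1)^6*45 + (-1)^7*31=0
rank(M)=29


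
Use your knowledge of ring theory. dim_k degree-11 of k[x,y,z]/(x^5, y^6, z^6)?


Need i<5, j<6, k<6 with i+j+k=11.
For each i, j ranges over max(0,11-i-5)..min(5,11-i):
  i=0: j in [6,5] -> 0
  i=1: j in [5,5] -> 1
  i=2: j in [4,5] -> 2
  i=3: j in [3,5] -> 3
  i=4: j in [2,5] -> 4
H(11) = 0+1+2+3+4 = 10


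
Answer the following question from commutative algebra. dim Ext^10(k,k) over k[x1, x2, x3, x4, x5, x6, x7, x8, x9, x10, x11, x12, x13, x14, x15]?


C(n,i)=C(15,10)=3003


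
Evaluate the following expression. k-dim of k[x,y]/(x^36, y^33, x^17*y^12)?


k[x,y]/I, I = (x^36, y^33, x^17*y^12)
Rect: 36x33=1188. Corner: (36-17)x(33-12)=399.
dim = 1188-399 = 789


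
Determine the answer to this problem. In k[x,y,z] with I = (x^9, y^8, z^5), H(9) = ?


Need i<9, j<8, k<5 with i+j+k=9.
For each i, j ranges over max(0,9-i-4)..min(7,9-i):
  i=0: j in [5,7] -> 3
  i=1: j in [4,7] -> 4
  i=2: j in [3,7] -> 5
  i=3: j in [2,6] -> 5
  i=4: j in [1,5] -> 5
  i=5: j in [0,4] -> 5
  i=6: j in [0,3] -> 4
  i=7: j in [0,2] -> 3
  i=8: j in [0,1] -> 2
H(9) = 3+4+5+5+5+5+4+3+2 = 36


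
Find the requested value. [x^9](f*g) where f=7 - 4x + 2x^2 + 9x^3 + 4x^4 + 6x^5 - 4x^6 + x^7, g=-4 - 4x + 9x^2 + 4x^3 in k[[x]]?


[x^9] = sum a_i*b_j, i+j=9
  -4*4=-16
  1*9=9
Sum=-7


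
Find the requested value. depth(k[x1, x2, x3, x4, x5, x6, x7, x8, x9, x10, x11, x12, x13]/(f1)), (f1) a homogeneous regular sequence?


depth(R)=13
depth(R/I)=13-1=12


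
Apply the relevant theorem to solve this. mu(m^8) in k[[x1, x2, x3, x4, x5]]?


C(n+d-1,d)=C(12,8)=495


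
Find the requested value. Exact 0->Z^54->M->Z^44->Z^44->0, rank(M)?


Alt sum=0:
(-1)^0*54 + (-1)^1*? + (-1)^2*44 + (-1)^3*44=0
rank(M)=54


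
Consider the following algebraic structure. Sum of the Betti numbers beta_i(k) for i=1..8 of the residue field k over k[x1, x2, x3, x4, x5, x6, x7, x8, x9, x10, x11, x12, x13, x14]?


Koszul resolution: beta_i(k)=C(n,i), n=14
C(14,1)=14, C(14,2)=91, C(14,3)=364, C(14,4)=1001, C(14,5)=2002, C(14,6)=3003, C(14,7)=3432, C(14,8)=3003
Sum=12910


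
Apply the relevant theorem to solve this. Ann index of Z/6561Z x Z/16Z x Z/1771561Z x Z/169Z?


Exponent = lcm of the cyclic orders; pairwise coprime => product.
3^8*2^4*11^6*13^2=6561*16*1771561*169=31429164493584


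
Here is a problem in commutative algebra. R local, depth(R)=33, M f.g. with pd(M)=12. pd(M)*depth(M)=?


pd+depth=33
depth=33-12=21
pd*depth=12*21=252


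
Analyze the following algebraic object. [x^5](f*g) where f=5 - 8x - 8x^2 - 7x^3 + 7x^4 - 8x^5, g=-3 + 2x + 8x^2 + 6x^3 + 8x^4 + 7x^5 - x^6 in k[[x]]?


[x^5] = sum a_i*b_j, i+j=5
  5*7=35
  -8*8=-64
  -8*6=-48
  -7*8=-56
  7*2=14
  -8*-3=24
Sum=-95


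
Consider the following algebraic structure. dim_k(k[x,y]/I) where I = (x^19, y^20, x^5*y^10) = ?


k[x,y]/I, I = (x^19, y^20, x^5*y^10)
Rect: 19x20=380. Corner: (19-5)x(20-10)=140.
dim = 380-140 = 240


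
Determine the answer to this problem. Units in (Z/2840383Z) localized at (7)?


Local ring = Z/16807Z.
phi(16807) = 7^4*(7-1) = 14406


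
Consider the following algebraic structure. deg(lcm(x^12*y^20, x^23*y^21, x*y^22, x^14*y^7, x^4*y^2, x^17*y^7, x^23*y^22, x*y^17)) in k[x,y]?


lcm = componentwise max:
x: max(12,23,1,14,4,17,23,1)=23
y: max(20,21,22,7,2,7,22,17)=22
Total=23+22=45


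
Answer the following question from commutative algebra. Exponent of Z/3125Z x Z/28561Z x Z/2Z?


Exponent = lcm of the cyclic orders; pairwise coprime => product.
5^5*13^4*2^1=3125*28561*2=178506250


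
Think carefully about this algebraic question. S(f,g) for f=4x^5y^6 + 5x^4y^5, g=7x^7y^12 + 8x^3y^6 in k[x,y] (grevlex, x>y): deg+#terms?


LT(f)=4x^5y^6, LT(g)=7x^7y^12
lcm(LM)=x^7y^12
S(f,g) (scaled by 28 to clear denominators) = 7x^2y^6*f - 4*g = 35x^6y^11 - 32x^3y^6
2 terms, deg 17.
17+2=19


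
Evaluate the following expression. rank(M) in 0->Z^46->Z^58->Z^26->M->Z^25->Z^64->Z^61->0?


Alt sum=0:
(-1)^0*46 + (-1)^1*58 + (-1)^2*26 + (-1)^3*? + (-1)^4*25 + (-1)^5*64 + (-1)^6*61=0
rank(M)=36


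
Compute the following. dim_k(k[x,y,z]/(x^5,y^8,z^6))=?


Basis: x^iy^jz^k, i<5,j<8,k<6
5*8*6=240


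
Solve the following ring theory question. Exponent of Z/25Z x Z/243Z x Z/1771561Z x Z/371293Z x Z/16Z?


Exponent = lcm of the cyclic orders; pairwise coprime => product.
5^2*3^5*11^6*13^5*2^4=25*243*1771561*371293*16=63935068881855600


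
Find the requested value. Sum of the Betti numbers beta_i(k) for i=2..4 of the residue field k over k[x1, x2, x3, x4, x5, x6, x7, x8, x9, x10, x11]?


Koszul resolution: beta_i(k)=C(n,i), n=11
C(11,2)=55, C(11,3)=165, C(11,4)=330
Sum=550


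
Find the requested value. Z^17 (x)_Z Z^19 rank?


rank(M(x)N) = rank(M)*rank(N)
17*19 = 323


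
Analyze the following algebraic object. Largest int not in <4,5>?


gcd(4,5)=1 => F=ab-a-b=4*5-4-5=20-9=11


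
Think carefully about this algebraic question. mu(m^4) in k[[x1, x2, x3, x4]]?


C(n+d-1,d)=C(7,4)=35


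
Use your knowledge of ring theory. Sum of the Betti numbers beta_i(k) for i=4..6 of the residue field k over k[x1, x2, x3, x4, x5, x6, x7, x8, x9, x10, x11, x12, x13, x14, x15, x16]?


Koszul resolution: beta_i(k)=C(n,i), n=16
C(16,4)=1820, C(16,5)=4368, C(16,6)=8008
Sum=14196


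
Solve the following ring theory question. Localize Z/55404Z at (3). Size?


3-primary part: 55404=3^6*76
Size=3^6=729


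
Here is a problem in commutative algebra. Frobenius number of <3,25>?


gcd(3,25)=1 => F=ab-a-b=3*25-3-25=75-28=47


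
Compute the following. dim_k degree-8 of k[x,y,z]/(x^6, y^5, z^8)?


Need i<6, j<5, k<8 with i+j+k=8.
For each i, j ranges over max(0,8-i-7)..min(4,8-i):
  i=0: j in [1,4] -> 4
  i=1: j in [0,4] -> 5
  i=2: j in [0,4] -> 5
  i=3: j in [0,4] -> 5
  i=4: j in [0,4] -> 5
  i=5: j in [0,3] -> 4
H(8) = 4+5+5+5+5+4 = 28


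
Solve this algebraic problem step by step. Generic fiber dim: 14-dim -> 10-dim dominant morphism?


dim(fiber)=dim(X)-dim(Y)=14-10=4


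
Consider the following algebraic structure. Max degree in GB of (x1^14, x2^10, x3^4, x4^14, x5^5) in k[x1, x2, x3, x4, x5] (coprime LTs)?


Pure powers, coprime LTs => already GB.
Degrees: 14, 10, 4, 14, 5
Max=14


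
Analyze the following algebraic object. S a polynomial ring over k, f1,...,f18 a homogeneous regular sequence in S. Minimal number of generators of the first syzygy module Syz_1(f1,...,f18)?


Regular sequence => Koszul complex is the minimal free resolution.
Syz_1 minimally generated by Koszul relations f_i*e_j - f_j*e_i (i<j): mu(Syz_1) = beta_2 = C(m,2) = m(m-1)/2
m=18
18*17/2 = 153


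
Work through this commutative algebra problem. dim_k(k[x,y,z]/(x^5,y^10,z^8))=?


Basis: x^iy^jz^k, i<5,j<10,k<8
5*10*8=400


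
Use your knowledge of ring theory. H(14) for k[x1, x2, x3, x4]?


C(d+n-1,n-1)=C(17,3)=680


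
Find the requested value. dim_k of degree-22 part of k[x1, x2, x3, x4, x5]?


C(d+n-1,n-1)=C(26,4)=14950


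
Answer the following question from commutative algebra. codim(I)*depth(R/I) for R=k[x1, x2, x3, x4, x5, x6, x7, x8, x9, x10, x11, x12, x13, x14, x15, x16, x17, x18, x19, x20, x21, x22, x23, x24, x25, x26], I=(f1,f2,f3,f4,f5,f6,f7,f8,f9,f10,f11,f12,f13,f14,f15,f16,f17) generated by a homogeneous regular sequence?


codim=17, depth=dim(R/I)=26-17=9
Product=17*9=153


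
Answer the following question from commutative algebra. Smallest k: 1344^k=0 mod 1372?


1344^k mod 1372:
k=1: 1344
k=2: 784
k=3: 0
First zero at k = 3


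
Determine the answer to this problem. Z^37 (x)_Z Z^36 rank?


rank(M(x)N) = rank(M)*rank(N)
37*36 = 1332


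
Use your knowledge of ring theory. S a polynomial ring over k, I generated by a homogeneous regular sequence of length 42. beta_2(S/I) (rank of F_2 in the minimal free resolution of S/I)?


Regular sequence => Koszul complex is the minimal free resolution.
Syz_1 minimally generated by Koszul relations f_i*e_j - f_j*e_i (i<j): mu(Syz_1) = beta_2 = C(m,2) = m(m-1)/2
m=42
42*41/2 = 861


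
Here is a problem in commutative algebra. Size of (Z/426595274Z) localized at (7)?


7-primary part: 426595274=7^8*74
Size=7^8=5764801


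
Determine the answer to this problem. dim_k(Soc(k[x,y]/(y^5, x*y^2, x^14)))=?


Socle = ann(m) = span of standard monomials u with x*u, y*u in I (staircase corners).
Minimal generators: x^14, x*y^2, y^5
Corners: y^4, x^13y
Socle dim=2


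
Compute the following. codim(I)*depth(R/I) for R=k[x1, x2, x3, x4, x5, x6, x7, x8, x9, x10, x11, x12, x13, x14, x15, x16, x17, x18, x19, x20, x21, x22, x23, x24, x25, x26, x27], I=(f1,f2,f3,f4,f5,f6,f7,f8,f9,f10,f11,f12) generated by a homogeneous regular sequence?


codim=12, depth=dim(R/I)=27-12=15
Product=12*15=180


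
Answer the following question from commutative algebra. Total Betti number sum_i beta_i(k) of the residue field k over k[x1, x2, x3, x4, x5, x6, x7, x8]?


Koszul resolution: beta_i(k)=C(n,i), n=8
sum_i C(8,i) = 2^8 = 256


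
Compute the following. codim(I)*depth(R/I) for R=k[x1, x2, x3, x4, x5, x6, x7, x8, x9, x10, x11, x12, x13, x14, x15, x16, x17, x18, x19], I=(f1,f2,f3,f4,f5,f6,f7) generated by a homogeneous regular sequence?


codim=7, depth=dim(R/I)=19-7=12
Product=7*12=84


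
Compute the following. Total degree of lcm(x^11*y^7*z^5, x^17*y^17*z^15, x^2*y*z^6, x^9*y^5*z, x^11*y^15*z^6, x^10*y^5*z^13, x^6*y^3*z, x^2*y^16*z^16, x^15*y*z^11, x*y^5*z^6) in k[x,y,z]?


lcm = componentwise max:
x: max(11,17,2,9,11,10,6,2,15,1)=17
y: max(7,17,1,5,15,5,3,16,1,5)=17
z: max(5,15,6,1,6,13,1,16,11,6)=16
Total=17+17+16=50


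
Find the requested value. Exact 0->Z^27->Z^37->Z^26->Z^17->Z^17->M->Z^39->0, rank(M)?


Alt sum=0:
(-1)^0*27 + (-1)^1*37 + (-1)^2*26 + (-1)^3*17 + (-1)^4*17 + (-1)^5*? + (-1)^6*39=0
rank(M)=55


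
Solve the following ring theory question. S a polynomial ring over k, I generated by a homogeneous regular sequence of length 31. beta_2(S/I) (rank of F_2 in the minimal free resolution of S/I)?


Regular sequence => Koszul complex is the minimal free resolution.
Syz_1 minimally generated by Koszul relations f_i*e_j - f_j*e_i (i<j): mu(Syz_1) = beta_2 = C(m,2) = m(m-1)/2
m=31
31*30/2 = 465


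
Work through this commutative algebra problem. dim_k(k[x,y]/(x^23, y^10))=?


Basis: x^i*y^j, i<23, j<10
23*10=230


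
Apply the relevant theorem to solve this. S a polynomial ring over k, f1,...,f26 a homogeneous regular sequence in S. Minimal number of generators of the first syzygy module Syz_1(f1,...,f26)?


Regular sequence => Koszul complex is the minimal free resolution.
Syz_1 minimally generated by Koszul relations f_i*e_j - f_j*e_i (i<j): mu(Syz_1) = beta_2 = C(m,2) = m(m-1)/2
m=26
26*25/2 = 325


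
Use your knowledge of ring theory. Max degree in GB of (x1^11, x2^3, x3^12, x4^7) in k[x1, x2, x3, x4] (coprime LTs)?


Pure powers, coprime LTs => already GB.
Degrees: 11, 3, 12, 7
Max=12


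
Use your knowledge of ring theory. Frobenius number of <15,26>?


gcd(15,26)=1 => F=ab-a-b=15*26-15-26=390-41=349


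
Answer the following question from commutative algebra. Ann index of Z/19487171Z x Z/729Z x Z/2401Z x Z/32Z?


Exponent = lcm of the cyclic orders; pairwise coprime => product.
11^7*3^6*7^4*2^5=19487171*729*2401*32=1091486736936288


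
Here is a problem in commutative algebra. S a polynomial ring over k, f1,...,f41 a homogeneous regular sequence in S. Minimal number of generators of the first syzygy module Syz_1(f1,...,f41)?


Regular sequence => Koszul complex is the minimal free resolution.
Syz_1 minimally generated by Koszul relations f_i*e_j - f_j*e_i (i<j): mu(Syz_1) = beta_2 = C(m,2) = m(m-1)/2
m=41
41*40/2 = 820


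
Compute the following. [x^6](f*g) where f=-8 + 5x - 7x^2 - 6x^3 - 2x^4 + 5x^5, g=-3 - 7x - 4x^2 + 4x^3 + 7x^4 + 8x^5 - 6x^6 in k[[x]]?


[x^6] = sum a_i*b_j, i+j=6
  -8*-6=48
  5*8=40
  -7*7=-49
  -6*4=-24
  -2*-4=8
  5*-7=-35
Sum=-12


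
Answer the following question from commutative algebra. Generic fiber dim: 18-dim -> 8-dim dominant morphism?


dim(fiber)=dim(X)-dim(Y)=18-8=10


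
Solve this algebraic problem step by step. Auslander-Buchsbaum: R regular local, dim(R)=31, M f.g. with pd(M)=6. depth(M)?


pd+depth=depth(R)=31
depth=31-6=25


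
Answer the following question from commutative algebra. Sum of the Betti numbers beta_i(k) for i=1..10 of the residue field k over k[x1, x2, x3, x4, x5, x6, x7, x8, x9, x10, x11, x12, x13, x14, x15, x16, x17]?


Koszul resolution: beta_i(k)=C(n,i), n=17
C(17,1)=17, C(17,2)=136, C(17,3)=680, C(17,4)=2380, C(17,5)=6188, C(17,6)=12376, C(17,7)=19448, C(17,8)=24310, C(17,9)=24310, C(17,10)=19448
Sum=109293


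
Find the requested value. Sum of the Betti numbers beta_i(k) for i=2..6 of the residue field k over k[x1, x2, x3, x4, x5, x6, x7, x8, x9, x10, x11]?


Koszul resolution: beta_i(k)=C(n,i), n=11
C(11,2)=55, C(11,3)=165, C(11,4)=330, C(11,5)=462, C(11,6)=462
Sum=1474
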